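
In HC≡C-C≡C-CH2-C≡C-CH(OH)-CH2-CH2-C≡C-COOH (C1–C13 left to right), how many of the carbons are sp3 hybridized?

4

C1: sp
C2: sp
C3: sp
C4: sp
C5: sp3 ✓
C6: sp
C7: sp
C8: sp3 ✓
C9: sp3 ✓
C10: sp3 ✓
C11: sp
C12: sp
C13: sp2
C5, C8, C9, C10 → 4 sp3 carbons.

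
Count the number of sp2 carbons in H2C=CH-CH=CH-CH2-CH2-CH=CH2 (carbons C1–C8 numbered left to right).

C1: sp2 ✓
C2: sp2 ✓
C3: sp2 ✓
C4: sp2 ✓
C5: sp3
C6: sp3
C7: sp2 ✓
C8: sp2 ✓
C1, C2, C3, C4, C7, C8 → 6 sp2 carbons.

6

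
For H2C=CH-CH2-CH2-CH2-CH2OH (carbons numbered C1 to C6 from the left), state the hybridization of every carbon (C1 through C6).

C1 (3 σ bonds, plus one π bond) has steric number 3: sp2.
C2 — 3 σ bonds, plus one π bond. Steric number 3, so sp2.
C3 has 4 σ bonds: steric number 4 → sp3.
C4 has 4 σ bonds: steric number 4 → sp3.
C5: 4 σ bonds — 4 electron domains, sp3.
C6 (4 σ bonds) has steric number 4: sp3.

C1 sp2, C2 sp2, C3 sp3, C4 sp3, C5 sp3, C6 sp3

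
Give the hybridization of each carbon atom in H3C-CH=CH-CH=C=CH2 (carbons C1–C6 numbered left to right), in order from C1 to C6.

C1 sp3, C2 sp2, C3 sp2, C4 sp2, C5 sp, C6 sp2

C1 is sp3: 4 σ bonds, 4 electron-density regions.
C2: 3 σ bonds, plus one π bond; 3 regions of electron density → sp2.
C3: 3 σ bonds, plus one π bond — 3 electron domains, sp2.
C4: 3 σ bonds, plus one π bond — 3 electron domains, sp2.
C5 has 2 σ bonds, plus two π bonds: steric number 2 → sp.
C6 is sp2: 3 σ bonds, plus one π bond, 3 electron-density regions.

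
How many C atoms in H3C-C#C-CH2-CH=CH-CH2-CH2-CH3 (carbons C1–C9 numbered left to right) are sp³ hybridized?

C1: sp3 ✓
C2: sp
C3: sp
C4: sp3 ✓
C5: sp2
C6: sp2
C7: sp3 ✓
C8: sp3 ✓
C9: sp3 ✓
C1, C4, C7, C8, C9 → 5 sp3 carbons.

5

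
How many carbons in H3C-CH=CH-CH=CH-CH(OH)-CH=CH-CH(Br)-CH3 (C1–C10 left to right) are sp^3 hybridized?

4

C1: sp3 ✓
C2: sp2
C3: sp2
C4: sp2
C5: sp2
C6: sp3 ✓
C7: sp2
C8: sp2
C9: sp3 ✓
C10: sp3 ✓
C1, C6, C9, C10 → 4 sp3 carbons.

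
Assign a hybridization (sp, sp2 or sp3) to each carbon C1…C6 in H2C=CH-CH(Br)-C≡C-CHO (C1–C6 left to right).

C1 has 3 σ bonds, plus one π bond: steric number 3 → sp2.
C2 (3 σ bonds, plus one π bond) has steric number 3: sp2.
C3 is sp3: 4 σ bonds, 4 electron-density regions.
C4 has 2 σ bonds, plus two π bonds: steric number 2 → sp.
C5 carries 2 σ bonds, plus two π bonds, giving a steric number of 2, so it is sp.
C6 is sp2: 3 σ bonds, plus one π bond, 3 electron-density regions.

C1 sp2, C2 sp2, C3 sp3, C4 sp, C5 sp, C6 sp2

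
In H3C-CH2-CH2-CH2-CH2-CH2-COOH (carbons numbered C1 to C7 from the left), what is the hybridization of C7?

sp^2

C7: 3 σ bonds, plus one π bond; 3 regions of electron density → sp2.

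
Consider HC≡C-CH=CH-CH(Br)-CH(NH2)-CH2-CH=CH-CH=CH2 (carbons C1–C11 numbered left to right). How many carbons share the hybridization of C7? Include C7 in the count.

C7 is sp3 (only σ bonds).
C1: sp
C2: sp
C3: sp2
C4: sp2
C5: sp3 ✓
C6: sp3 ✓
C7: sp3 ✓
C8: sp2
C9: sp2
C10: sp2
C11: sp2
3 carbons are sp3.

3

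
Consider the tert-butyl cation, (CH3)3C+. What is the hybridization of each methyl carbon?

sp³

Each methyl carbon: 4 σ bonds; 4 regions of electron density → sp3.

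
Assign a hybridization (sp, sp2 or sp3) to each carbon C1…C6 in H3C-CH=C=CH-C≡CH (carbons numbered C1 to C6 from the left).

C1 sp3, C2 sp2, C3 sp, C4 sp2, C5 sp, C6 sp

C1 is sp3: 4 σ bonds, 4 electron-density regions.
C2 (3 σ bonds, plus one π bond) has steric number 3: sp2.
C3 is sp: 2 σ bonds, plus two π bonds, 2 electron-density regions.
C4 is sp2: 3 σ bonds, plus one π bond, 3 electron-density regions.
C5 carries 2 σ bonds, plus two π bonds, giving a steric number of 2, so it is sp.
C6 (2 σ bonds, plus two π bonds) has steric number 2: sp.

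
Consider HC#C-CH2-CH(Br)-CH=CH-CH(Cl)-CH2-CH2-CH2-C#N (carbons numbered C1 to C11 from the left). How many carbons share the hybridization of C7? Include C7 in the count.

C7 is sp3 (only σ bonds).
C1: sp
C2: sp
C3: sp3 ✓
C4: sp3 ✓
C5: sp2
C6: sp2
C7: sp3 ✓
C8: sp3 ✓
C9: sp3 ✓
C10: sp3 ✓
C11: sp
6 carbons are sp3.

6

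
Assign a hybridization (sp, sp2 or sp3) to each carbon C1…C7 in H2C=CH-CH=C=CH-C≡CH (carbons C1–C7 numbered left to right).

C1: 3 σ bonds, plus one π bond — 3 electron domains, sp2.
C2: 3 σ bonds, plus one π bond — 3 electron domains, sp2.
C3: 3 σ bonds, plus one π bond; 3 regions of electron density → sp2.
C4 has 2 σ bonds, plus two π bonds: steric number 2 → sp.
C5 has 3 σ bonds, plus one π bond: steric number 3 → sp2.
C6: 2 σ bonds, plus two π bonds; 2 regions of electron density → sp.
C7 carries 2 σ bonds, plus two π bonds, giving a steric number of 2, so it is sp.

C1 sp2, C2 sp2, C3 sp2, C4 sp, C5 sp2, C6 sp, C7 sp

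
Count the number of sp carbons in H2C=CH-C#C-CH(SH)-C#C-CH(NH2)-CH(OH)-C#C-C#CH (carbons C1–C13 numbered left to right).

C1: sp2
C2: sp2
C3: sp ✓
C4: sp ✓
C5: sp3
C6: sp ✓
C7: sp ✓
C8: sp3
C9: sp3
C10: sp ✓
C11: sp ✓
C12: sp ✓
C13: sp ✓
C3, C4, C6, C7, C10, C11, C12, C13 → 8 sp carbons.

8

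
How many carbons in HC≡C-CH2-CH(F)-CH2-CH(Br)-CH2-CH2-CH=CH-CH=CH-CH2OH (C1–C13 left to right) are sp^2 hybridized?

C1: sp
C2: sp
C3: sp3
C4: sp3
C5: sp3
C6: sp3
C7: sp3
C8: sp3
C9: sp2 ✓
C10: sp2 ✓
C11: sp2 ✓
C12: sp2 ✓
C13: sp3
C9, C10, C11, C12 → 4 sp2 carbons.

4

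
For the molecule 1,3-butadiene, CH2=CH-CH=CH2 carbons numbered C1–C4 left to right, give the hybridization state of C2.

sp2

C2 is sp2: 3 σ bonds, plus one π bond, 3 electron-density regions.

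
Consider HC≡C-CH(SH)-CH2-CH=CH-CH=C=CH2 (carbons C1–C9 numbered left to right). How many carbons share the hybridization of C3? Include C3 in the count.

2

C3 is sp3 (only σ bonds).
C1: sp
C2: sp
C3: sp3 ✓
C4: sp3 ✓
C5: sp2
C6: sp2
C7: sp2
C8: sp
C9: sp2
2 carbons are sp3.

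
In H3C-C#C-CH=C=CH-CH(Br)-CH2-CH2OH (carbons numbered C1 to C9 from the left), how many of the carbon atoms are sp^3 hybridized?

C1: sp3 ✓
C2: sp
C3: sp
C4: sp2
C5: sp
C6: sp2
C7: sp3 ✓
C8: sp3 ✓
C9: sp3 ✓
C1, C7, C8, C9 → 4 sp3 carbons.

4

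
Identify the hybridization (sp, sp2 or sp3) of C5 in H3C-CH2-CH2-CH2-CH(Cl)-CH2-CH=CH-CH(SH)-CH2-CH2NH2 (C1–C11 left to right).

C5 has 4 σ bonds: steric number 4 → sp3.

sp^3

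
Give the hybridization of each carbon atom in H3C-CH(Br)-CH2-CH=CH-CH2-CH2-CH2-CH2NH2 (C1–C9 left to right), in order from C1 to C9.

C1 sp3, C2 sp3, C3 sp3, C4 sp2, C5 sp2, C6 sp3, C7 sp3, C8 sp3, C9 sp3

C1 has 4 σ bonds: steric number 4 → sp3.
C2 is sp3: 4 σ bonds, 4 electron-density regions.
C3 has 4 σ bonds: steric number 4 → sp3.
C4 carries 3 σ bonds, plus one π bond, giving a steric number of 3, so it is sp2.
C5 carries 3 σ bonds, plus one π bond, giving a steric number of 3, so it is sp2.
C6 — 4 σ bonds. Steric number 4, so sp3.
C7 is sp3: 4 σ bonds, 4 electron-density regions.
C8 carries 4 σ bonds, giving a steric number of 4, so it is sp3.
C9 — 4 σ bonds. Steric number 4, so sp3.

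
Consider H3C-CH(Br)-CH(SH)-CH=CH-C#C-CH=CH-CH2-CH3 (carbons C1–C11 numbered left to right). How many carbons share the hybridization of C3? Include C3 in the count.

5

C3 is sp3 (only σ bonds).
C1: sp3 ✓
C2: sp3 ✓
C3: sp3 ✓
C4: sp2
C5: sp2
C6: sp
C7: sp
C8: sp2
C9: sp2
C10: sp3 ✓
C11: sp3 ✓
5 carbons are sp3.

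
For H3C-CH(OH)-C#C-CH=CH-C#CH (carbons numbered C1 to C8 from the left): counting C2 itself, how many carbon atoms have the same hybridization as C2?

2

C2 is sp3 (only σ bonds).
C1: sp3 ✓
C2: sp3 ✓
C3: sp
C4: sp
C5: sp2
C6: sp2
C7: sp
C8: sp
2 carbons are sp3.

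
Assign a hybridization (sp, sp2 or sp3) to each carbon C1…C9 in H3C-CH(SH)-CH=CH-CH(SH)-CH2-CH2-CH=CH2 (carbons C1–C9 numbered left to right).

C1 is sp3: 4 σ bonds, 4 electron-density regions.
C2: 4 σ bonds — 4 electron domains, sp3.
C3: 3 σ bonds, plus one π bond — 3 electron domains, sp2.
C4: 3 σ bonds, plus one π bond — 3 electron domains, sp2.
C5: 4 σ bonds; 4 regions of electron density → sp3.
C6 carries 4 σ bonds, giving a steric number of 4, so it is sp3.
C7 is sp3: 4 σ bonds, 4 electron-density regions.
C8 has 3 σ bonds, plus one π bond: steric number 3 → sp2.
C9: 3 σ bonds, plus one π bond — 3 electron domains, sp2.

C1 sp3, C2 sp3, C3 sp2, C4 sp2, C5 sp3, C6 sp3, C7 sp3, C8 sp2, C9 sp2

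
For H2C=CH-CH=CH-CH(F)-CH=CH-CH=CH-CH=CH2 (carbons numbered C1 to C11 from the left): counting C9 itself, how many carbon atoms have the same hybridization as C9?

C9 is sp2 (one π bond).
C1: sp2 ✓
C2: sp2 ✓
C3: sp2 ✓
C4: sp2 ✓
C5: sp3
C6: sp2 ✓
C7: sp2 ✓
C8: sp2 ✓
C9: sp2 ✓
C10: sp2 ✓
C11: sp2 ✓
10 carbons are sp2.

10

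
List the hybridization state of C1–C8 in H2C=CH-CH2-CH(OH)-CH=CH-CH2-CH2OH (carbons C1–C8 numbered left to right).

C1 has 3 σ bonds, plus one π bond: steric number 3 → sp2.
C2 — 3 σ bonds, plus one π bond. Steric number 3, so sp2.
C3 has 4 σ bonds: steric number 4 → sp3.
C4: 4 σ bonds — 4 electron domains, sp3.
C5: 3 σ bonds, plus one π bond — 3 electron domains, sp2.
C6 (3 σ bonds, plus one π bond) has steric number 3: sp2.
C7 — 4 σ bonds. Steric number 4, so sp3.
C8 (4 σ bonds) has steric number 4: sp3.

C1 sp2, C2 sp2, C3 sp3, C4 sp3, C5 sp2, C6 sp2, C7 sp3, C8 sp3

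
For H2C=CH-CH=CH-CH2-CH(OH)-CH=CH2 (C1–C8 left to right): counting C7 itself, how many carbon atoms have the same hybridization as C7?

6

C7 is sp2 (one π bond).
C1: sp2 ✓
C2: sp2 ✓
C3: sp2 ✓
C4: sp2 ✓
C5: sp3
C6: sp3
C7: sp2 ✓
C8: sp2 ✓
6 carbons are sp2.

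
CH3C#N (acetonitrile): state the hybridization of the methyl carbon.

sp³

The methyl carbon is sp3: 4 σ bonds, 4 electron-density regions.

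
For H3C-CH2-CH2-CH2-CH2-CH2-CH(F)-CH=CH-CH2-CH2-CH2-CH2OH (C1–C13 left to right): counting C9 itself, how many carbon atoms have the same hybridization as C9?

2

C9 is sp2 (one π bond).
C1: sp3
C2: sp3
C3: sp3
C4: sp3
C5: sp3
C6: sp3
C7: sp3
C8: sp2 ✓
C9: sp2 ✓
C10: sp3
C11: sp3
C12: sp3
C13: sp3
2 carbons are sp2.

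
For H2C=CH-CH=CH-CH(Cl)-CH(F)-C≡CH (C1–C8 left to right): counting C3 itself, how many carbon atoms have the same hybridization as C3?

C3 is sp2 (one π bond).
C1: sp2 ✓
C2: sp2 ✓
C3: sp2 ✓
C4: sp2 ✓
C5: sp3
C6: sp3
C7: sp
C8: sp
4 carbons are sp2.

4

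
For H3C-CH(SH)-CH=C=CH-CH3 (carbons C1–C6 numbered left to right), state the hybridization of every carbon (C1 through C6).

C1 sp3, C2 sp3, C3 sp2, C4 sp, C5 sp2, C6 sp3

C1: 4 σ bonds — 4 electron domains, sp3.
C2: 4 σ bonds — 4 electron domains, sp3.
C3: 3 σ bonds, plus one π bond; 3 regions of electron density → sp2.
C4 carries 2 σ bonds, plus two π bonds, giving a steric number of 2, so it is sp.
C5 is sp2: 3 σ bonds, plus one π bond, 3 electron-density regions.
C6: 4 σ bonds; 4 regions of electron density → sp3.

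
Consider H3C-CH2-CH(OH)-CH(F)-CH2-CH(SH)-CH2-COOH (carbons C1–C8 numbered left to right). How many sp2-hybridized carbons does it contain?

1

C1: sp3
C2: sp3
C3: sp3
C4: sp3
C5: sp3
C6: sp3
C7: sp3
C8: sp2 ✓
C8 → 1 sp2 carbon.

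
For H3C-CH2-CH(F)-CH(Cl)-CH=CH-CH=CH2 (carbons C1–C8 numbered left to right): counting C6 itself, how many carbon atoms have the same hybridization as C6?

C6 is sp2 (one π bond).
C1: sp3
C2: sp3
C3: sp3
C4: sp3
C5: sp2 ✓
C6: sp2 ✓
C7: sp2 ✓
C8: sp2 ✓
4 carbons are sp2.

4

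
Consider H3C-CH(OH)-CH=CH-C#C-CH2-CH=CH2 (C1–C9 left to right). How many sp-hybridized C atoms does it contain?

2

C1: sp3
C2: sp3
C3: sp2
C4: sp2
C5: sp ✓
C6: sp ✓
C7: sp3
C8: sp2
C9: sp2
C5, C6 → 2 sp carbons.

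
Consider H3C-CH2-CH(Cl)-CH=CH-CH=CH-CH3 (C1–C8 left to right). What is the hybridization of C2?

sp3

C2: 4 σ bonds — 4 electron domains, sp3.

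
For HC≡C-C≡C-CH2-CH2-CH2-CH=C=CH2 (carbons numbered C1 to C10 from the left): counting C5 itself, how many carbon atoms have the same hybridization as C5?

3

C5 is sp3 (only σ bonds).
C1: sp
C2: sp
C3: sp
C4: sp
C5: sp3 ✓
C6: sp3 ✓
C7: sp3 ✓
C8: sp2
C9: sp
C10: sp2
3 carbons are sp3.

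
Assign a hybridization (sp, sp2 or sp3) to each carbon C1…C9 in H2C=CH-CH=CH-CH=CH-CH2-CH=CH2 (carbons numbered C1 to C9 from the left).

C1 sp2, C2 sp2, C3 sp2, C4 sp2, C5 sp2, C6 sp2, C7 sp3, C8 sp2, C9 sp2

C1 carries 3 σ bonds, plus one π bond, giving a steric number of 3, so it is sp2.
C2 — 3 σ bonds, plus one π bond. Steric number 3, so sp2.
C3 (3 σ bonds, plus one π bond) has steric number 3: sp2.
C4: 3 σ bonds, plus one π bond; 3 regions of electron density → sp2.
C5 — 3 σ bonds, plus one π bond. Steric number 3, so sp2.
C6: 3 σ bonds, plus one π bond — 3 electron domains, sp2.
C7 carries 4 σ bonds, giving a steric number of 4, so it is sp3.
C8 (3 σ bonds, plus one π bond) has steric number 3: sp2.
C9: 3 σ bonds, plus one π bond — 3 electron domains, sp2.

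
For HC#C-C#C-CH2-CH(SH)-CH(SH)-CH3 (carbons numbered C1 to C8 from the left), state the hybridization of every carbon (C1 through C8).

C1 carries 2 σ bonds, plus two π bonds, giving a steric number of 2, so it is sp.
C2 carries 2 σ bonds, plus two π bonds, giving a steric number of 2, so it is sp.
C3 (2 σ bonds, plus two π bonds) has steric number 2: sp.
C4 carries 2 σ bonds, plus two π bonds, giving a steric number of 2, so it is sp.
C5 has 4 σ bonds: steric number 4 → sp3.
C6 has 4 σ bonds: steric number 4 → sp3.
C7 is sp3: 4 σ bonds, 4 electron-density regions.
C8 is sp3: 4 σ bonds, 4 electron-density regions.

C1 sp, C2 sp, C3 sp, C4 sp, C5 sp3, C6 sp3, C7 sp3, C8 sp3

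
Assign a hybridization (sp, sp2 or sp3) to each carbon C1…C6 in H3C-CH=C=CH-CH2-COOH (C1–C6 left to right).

C1 sp3, C2 sp2, C3 sp, C4 sp2, C5 sp3, C6 sp2

C1 (4 σ bonds) has steric number 4: sp3.
C2 (3 σ bonds, plus one π bond) has steric number 3: sp2.
C3 (2 σ bonds, plus two π bonds) has steric number 2: sp.
C4 (3 σ bonds, plus one π bond) has steric number 3: sp2.
C5 (4 σ bonds) has steric number 4: sp3.
C6: 3 σ bonds, plus one π bond; 3 regions of electron density → sp2.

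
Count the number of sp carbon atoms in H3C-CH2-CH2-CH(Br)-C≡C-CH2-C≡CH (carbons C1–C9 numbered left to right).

C1: sp3
C2: sp3
C3: sp3
C4: sp3
C5: sp ✓
C6: sp ✓
C7: sp3
C8: sp ✓
C9: sp ✓
C5, C6, C8, C9 → 4 sp carbons.

4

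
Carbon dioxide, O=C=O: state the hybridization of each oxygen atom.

One σ bond + two lone pairs = steric number 3 → sp2.

sp^2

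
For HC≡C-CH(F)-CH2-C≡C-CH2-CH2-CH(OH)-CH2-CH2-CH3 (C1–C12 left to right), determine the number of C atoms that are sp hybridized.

C1: sp ✓
C2: sp ✓
C3: sp3
C4: sp3
C5: sp ✓
C6: sp ✓
C7: sp3
C8: sp3
C9: sp3
C10: sp3
C11: sp3
C12: sp3
C1, C2, C5, C6 → 4 sp carbons.

4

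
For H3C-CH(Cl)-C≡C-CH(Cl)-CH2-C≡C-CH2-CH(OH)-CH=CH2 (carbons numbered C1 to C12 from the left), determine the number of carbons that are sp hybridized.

4

C1: sp3
C2: sp3
C3: sp ✓
C4: sp ✓
C5: sp3
C6: sp3
C7: sp ✓
C8: sp ✓
C9: sp3
C10: sp3
C11: sp2
C12: sp2
C3, C4, C7, C8 → 4 sp carbons.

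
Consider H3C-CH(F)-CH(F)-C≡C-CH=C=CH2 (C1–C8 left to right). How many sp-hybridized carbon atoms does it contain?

C1: sp3
C2: sp3
C3: sp3
C4: sp ✓
C5: sp ✓
C6: sp2
C7: sp ✓
C8: sp2
C4, C5, C7 → 3 sp carbons.

3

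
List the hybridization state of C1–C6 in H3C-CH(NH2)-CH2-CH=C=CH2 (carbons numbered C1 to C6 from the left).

C1 is sp3: 4 σ bonds, 4 electron-density regions.
C2 carries 4 σ bonds, giving a steric number of 4, so it is sp3.
C3 is sp3: 4 σ bonds, 4 electron-density regions.
C4 — 3 σ bonds, plus one π bond. Steric number 3, so sp2.
C5 (2 σ bonds, plus two π bonds) has steric number 2: sp.
C6 is sp2: 3 σ bonds, plus one π bond, 3 electron-density regions.

C1 sp3, C2 sp3, C3 sp3, C4 sp2, C5 sp, C6 sp2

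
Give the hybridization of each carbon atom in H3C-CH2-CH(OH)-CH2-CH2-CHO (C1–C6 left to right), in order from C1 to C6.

C1 carries 4 σ bonds, giving a steric number of 4, so it is sp3.
C2 carries 4 σ bonds, giving a steric number of 4, so it is sp3.
C3 carries 4 σ bonds, giving a steric number of 4, so it is sp3.
C4: 4 σ bonds; 4 regions of electron density → sp3.
C5: 4 σ bonds — 4 electron domains, sp3.
C6 has 3 σ bonds, plus one π bond: steric number 3 → sp2.

C1 sp3, C2 sp3, C3 sp3, C4 sp3, C5 sp3, C6 sp2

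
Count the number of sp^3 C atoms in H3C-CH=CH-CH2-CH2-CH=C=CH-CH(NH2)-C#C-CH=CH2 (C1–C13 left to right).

4

C1: sp3 ✓
C2: sp2
C3: sp2
C4: sp3 ✓
C5: sp3 ✓
C6: sp2
C7: sp
C8: sp2
C9: sp3 ✓
C10: sp
C11: sp
C12: sp2
C13: sp2
C1, C4, C5, C9 → 4 sp3 carbons.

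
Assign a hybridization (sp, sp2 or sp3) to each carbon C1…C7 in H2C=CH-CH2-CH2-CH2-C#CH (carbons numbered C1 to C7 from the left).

C1 (3 σ bonds, plus one π bond) has steric number 3: sp2.
C2 is sp2: 3 σ bonds, plus one π bond, 3 electron-density regions.
C3 — 4 σ bonds. Steric number 4, so sp3.
C4 is sp3: 4 σ bonds, 4 electron-density regions.
C5: 4 σ bonds; 4 regions of electron density → sp3.
C6 — 2 σ bonds, plus two π bonds. Steric number 2, so sp.
C7 has 2 σ bonds, plus two π bonds: steric number 2 → sp.

C1 sp2, C2 sp2, C3 sp3, C4 sp3, C5 sp3, C6 sp, C7 sp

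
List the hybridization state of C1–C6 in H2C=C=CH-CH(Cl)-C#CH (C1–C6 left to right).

C1: 3 σ bonds, plus one π bond — 3 electron domains, sp2.
C2 carries 2 σ bonds, plus two π bonds, giving a steric number of 2, so it is sp.
C3: 3 σ bonds, plus one π bond — 3 electron domains, sp2.
C4 — 4 σ bonds. Steric number 4, so sp3.
C5 (2 σ bonds, plus two π bonds) has steric number 2: sp.
C6 is sp: 2 σ bonds, plus two π bonds, 2 electron-density regions.

C1 sp2, C2 sp, C3 sp2, C4 sp3, C5 sp, C6 sp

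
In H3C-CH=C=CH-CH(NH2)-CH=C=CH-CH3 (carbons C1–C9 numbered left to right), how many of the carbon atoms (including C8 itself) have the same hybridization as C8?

C8 is sp2 (one π bond).
C1: sp3
C2: sp2 ✓
C3: sp
C4: sp2 ✓
C5: sp3
C6: sp2 ✓
C7: sp
C8: sp2 ✓
C9: sp3
4 carbons are sp2.

4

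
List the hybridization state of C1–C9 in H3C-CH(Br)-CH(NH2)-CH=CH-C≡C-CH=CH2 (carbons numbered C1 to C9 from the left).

C1 sp3, C2 sp3, C3 sp3, C4 sp2, C5 sp2, C6 sp, C7 sp, C8 sp2, C9 sp2

C1: 4 σ bonds; 4 regions of electron density → sp3.
C2 — 4 σ bonds. Steric number 4, so sp3.
C3 — 4 σ bonds. Steric number 4, so sp3.
C4: 3 σ bonds, plus one π bond — 3 electron domains, sp2.
C5 has 3 σ bonds, plus one π bond: steric number 3 → sp2.
C6 has 2 σ bonds, plus two π bonds: steric number 2 → sp.
C7: 2 σ bonds, plus two π bonds — 2 electron domains, sp.
C8: 3 σ bonds, plus one π bond; 3 regions of electron density → sp2.
C9: 3 σ bonds, plus one π bond — 3 electron domains, sp2.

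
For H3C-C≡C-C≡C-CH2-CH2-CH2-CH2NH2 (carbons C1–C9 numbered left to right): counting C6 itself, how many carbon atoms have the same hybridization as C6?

5

C6 is sp3 (only σ bonds).
C1: sp3 ✓
C2: sp
C3: sp
C4: sp
C5: sp
C6: sp3 ✓
C7: sp3 ✓
C8: sp3 ✓
C9: sp3 ✓
5 carbons are sp3.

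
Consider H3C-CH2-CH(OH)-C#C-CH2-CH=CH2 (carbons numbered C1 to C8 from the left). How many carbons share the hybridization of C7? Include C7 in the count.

C7 is sp2 (one π bond).
C1: sp3
C2: sp3
C3: sp3
C4: sp
C5: sp
C6: sp3
C7: sp2 ✓
C8: sp2 ✓
2 carbons are sp2.

2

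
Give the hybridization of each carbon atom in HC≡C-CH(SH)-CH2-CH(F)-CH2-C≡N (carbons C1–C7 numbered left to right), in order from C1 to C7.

C1 sp, C2 sp, C3 sp3, C4 sp3, C5 sp3, C6 sp3, C7 sp

C1: 2 σ bonds, plus two π bonds; 2 regions of electron density → sp.
C2 — 2 σ bonds, plus two π bonds. Steric number 2, so sp.
C3: 4 σ bonds; 4 regions of electron density → sp3.
C4: 4 σ bonds; 4 regions of electron density → sp3.
C5 is sp3: 4 σ bonds, 4 electron-density regions.
C6 is sp3: 4 σ bonds, 4 electron-density regions.
C7: 2 σ bonds, plus two π bonds; 2 regions of electron density → sp.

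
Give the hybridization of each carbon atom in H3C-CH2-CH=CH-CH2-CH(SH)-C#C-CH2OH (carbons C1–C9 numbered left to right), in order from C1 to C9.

C1 sp3, C2 sp3, C3 sp2, C4 sp2, C5 sp3, C6 sp3, C7 sp, C8 sp, C9 sp3

C1 has 4 σ bonds: steric number 4 → sp3.
C2: 4 σ bonds; 4 regions of electron density → sp3.
C3 carries 3 σ bonds, plus one π bond, giving a steric number of 3, so it is sp2.
C4 — 3 σ bonds, plus one π bond. Steric number 3, so sp2.
C5 (4 σ bonds) has steric number 4: sp3.
C6: 4 σ bonds — 4 electron domains, sp3.
C7 carries 2 σ bonds, plus two π bonds, giving a steric number of 2, so it is sp.
C8 is sp: 2 σ bonds, plus two π bonds, 2 electron-density regions.
C9 (4 σ bonds) has steric number 4: sp3.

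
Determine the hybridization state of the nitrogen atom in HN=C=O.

sp2

The nitrogen atom carries 2 σ bonds and 1 lone pair, plus one π bond, giving a steric number of 3, so it is sp2.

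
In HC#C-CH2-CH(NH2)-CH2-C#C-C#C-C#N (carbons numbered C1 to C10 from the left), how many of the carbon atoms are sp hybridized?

7

C1: sp ✓
C2: sp ✓
C3: sp3
C4: sp3
C5: sp3
C6: sp ✓
C7: sp ✓
C8: sp ✓
C9: sp ✓
C10: sp ✓
C1, C2, C6, C7, C8, C9, C10 → 7 sp carbons.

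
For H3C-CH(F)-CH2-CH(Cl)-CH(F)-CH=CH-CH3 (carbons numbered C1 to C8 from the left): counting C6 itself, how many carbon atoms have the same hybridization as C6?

2

C6 is sp2 (one π bond).
C1: sp3
C2: sp3
C3: sp3
C4: sp3
C5: sp3
C6: sp2 ✓
C7: sp2 ✓
C8: sp3
2 carbons are sp2.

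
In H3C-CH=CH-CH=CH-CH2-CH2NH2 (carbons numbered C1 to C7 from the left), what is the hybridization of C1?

C1 is sp3: 4 σ bonds, 4 electron-density regions.

sp3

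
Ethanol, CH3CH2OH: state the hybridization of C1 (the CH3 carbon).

C1 (the CH3 carbon) is sp3: 4 σ bonds, 4 electron-density regions.

sp^3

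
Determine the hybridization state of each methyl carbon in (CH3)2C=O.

Each methyl carbon has 4 σ bonds: steric number 4 → sp3.

sp^3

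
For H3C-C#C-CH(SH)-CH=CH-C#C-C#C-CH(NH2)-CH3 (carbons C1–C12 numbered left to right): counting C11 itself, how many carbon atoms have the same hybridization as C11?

4

C11 is sp3 (only σ bonds).
C1: sp3 ✓
C2: sp
C3: sp
C4: sp3 ✓
C5: sp2
C6: sp2
C7: sp
C8: sp
C9: sp
C10: sp
C11: sp3 ✓
C12: sp3 ✓
4 carbons are sp3.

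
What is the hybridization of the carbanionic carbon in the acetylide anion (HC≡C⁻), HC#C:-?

sp

One σ bond + one lone pair = steric number 2 → sp.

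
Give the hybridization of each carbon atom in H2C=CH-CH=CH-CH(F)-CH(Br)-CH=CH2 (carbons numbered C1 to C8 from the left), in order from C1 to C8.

C1: 3 σ bonds, plus one π bond — 3 electron domains, sp2.
C2 carries 3 σ bonds, plus one π bond, giving a steric number of 3, so it is sp2.
C3 carries 3 σ bonds, plus one π bond, giving a steric number of 3, so it is sp2.
C4 has 3 σ bonds, plus one π bond: steric number 3 → sp2.
C5 is sp3: 4 σ bonds, 4 electron-density regions.
C6 has 4 σ bonds: steric number 4 → sp3.
C7 carries 3 σ bonds, plus one π bond, giving a steric number of 3, so it is sp2.
C8: 3 σ bonds, plus one π bond — 3 electron domains, sp2.

C1 sp2, C2 sp2, C3 sp2, C4 sp2, C5 sp3, C6 sp3, C7 sp2, C8 sp2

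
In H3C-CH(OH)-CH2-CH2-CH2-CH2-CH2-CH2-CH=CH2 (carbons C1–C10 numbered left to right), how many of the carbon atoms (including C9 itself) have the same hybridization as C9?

2

C9 is sp2 (one π bond).
C1: sp3
C2: sp3
C3: sp3
C4: sp3
C5: sp3
C6: sp3
C7: sp3
C8: sp3
C9: sp2 ✓
C10: sp2 ✓
2 carbons are sp2.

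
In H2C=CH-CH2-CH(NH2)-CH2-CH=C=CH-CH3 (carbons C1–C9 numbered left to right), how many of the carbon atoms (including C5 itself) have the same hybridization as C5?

C5 is sp3 (only σ bonds).
C1: sp2
C2: sp2
C3: sp3 ✓
C4: sp3 ✓
C5: sp3 ✓
C6: sp2
C7: sp
C8: sp2
C9: sp3 ✓
4 carbons are sp3.

4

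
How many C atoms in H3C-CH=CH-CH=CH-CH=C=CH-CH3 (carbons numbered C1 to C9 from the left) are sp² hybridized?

C1: sp3
C2: sp2 ✓
C3: sp2 ✓
C4: sp2 ✓
C5: sp2 ✓
C6: sp2 ✓
C7: sp
C8: sp2 ✓
C9: sp3
C2, C3, C4, C5, C6, C8 → 6 sp2 carbons.

6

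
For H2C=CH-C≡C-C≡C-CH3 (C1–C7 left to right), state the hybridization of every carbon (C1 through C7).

C1 sp2, C2 sp2, C3 sp, C4 sp, C5 sp, C6 sp, C7 sp3

C1 (3 σ bonds, plus one π bond) has steric number 3: sp2.
C2 (3 σ bonds, plus one π bond) has steric number 3: sp2.
C3 carries 2 σ bonds, plus two π bonds, giving a steric number of 2, so it is sp.
C4 is sp: 2 σ bonds, plus two π bonds, 2 electron-density regions.
C5 carries 2 σ bonds, plus two π bonds, giving a steric number of 2, so it is sp.
C6 is sp: 2 σ bonds, plus two π bonds, 2 electron-density regions.
C7 (4 σ bonds) has steric number 4: sp3.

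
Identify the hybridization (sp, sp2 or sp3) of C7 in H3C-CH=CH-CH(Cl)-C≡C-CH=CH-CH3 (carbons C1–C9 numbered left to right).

sp^2

C7 is sp2: 3 σ bonds, plus one π bond, 3 electron-density regions.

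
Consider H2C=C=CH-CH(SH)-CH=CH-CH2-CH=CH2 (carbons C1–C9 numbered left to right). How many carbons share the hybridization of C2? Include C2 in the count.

C2 is sp (two π bonds).
C1: sp2
C2: sp ✓
C3: sp2
C4: sp3
C5: sp2
C6: sp2
C7: sp3
C8: sp2
C9: sp2
1 carbon is sp.

1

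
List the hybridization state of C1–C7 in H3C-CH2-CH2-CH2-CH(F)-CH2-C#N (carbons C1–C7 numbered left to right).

C1 sp3, C2 sp3, C3 sp3, C4 sp3, C5 sp3, C6 sp3, C7 sp

C1 — 4 σ bonds. Steric number 4, so sp3.
C2 has 4 σ bonds: steric number 4 → sp3.
C3 — 4 σ bonds. Steric number 4, so sp3.
C4 — 4 σ bonds. Steric number 4, so sp3.
C5: 4 σ bonds — 4 electron domains, sp3.
C6: 4 σ bonds; 4 regions of electron density → sp3.
C7 carries 2 σ bonds, plus two π bonds, giving a steric number of 2, so it is sp.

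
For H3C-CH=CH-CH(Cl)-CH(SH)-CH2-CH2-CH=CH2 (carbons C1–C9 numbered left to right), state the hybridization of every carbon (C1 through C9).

C1 is sp3: 4 σ bonds, 4 electron-density regions.
C2 has 3 σ bonds, plus one π bond: steric number 3 → sp2.
C3: 3 σ bonds, plus one π bond; 3 regions of electron density → sp2.
C4 has 4 σ bonds: steric number 4 → sp3.
C5 (4 σ bonds) has steric number 4: sp3.
C6 — 4 σ bonds. Steric number 4, so sp3.
C7 — 4 σ bonds. Steric number 4, so sp3.
C8 carries 3 σ bonds, plus one π bond, giving a steric number of 3, so it is sp2.
C9 is sp2: 3 σ bonds, plus one π bond, 3 electron-density regions.

C1 sp3, C2 sp2, C3 sp2, C4 sp3, C5 sp3, C6 sp3, C7 sp3, C8 sp2, C9 sp2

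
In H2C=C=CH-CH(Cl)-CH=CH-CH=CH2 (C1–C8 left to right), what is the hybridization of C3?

sp^2

C3 carries 3 σ bonds, plus one π bond, giving a steric number of 3, so it is sp2.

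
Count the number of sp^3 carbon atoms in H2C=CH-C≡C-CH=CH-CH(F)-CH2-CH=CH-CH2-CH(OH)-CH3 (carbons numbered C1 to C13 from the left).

C1: sp2
C2: sp2
C3: sp
C4: sp
C5: sp2
C6: sp2
C7: sp3 ✓
C8: sp3 ✓
C9: sp2
C10: sp2
C11: sp3 ✓
C12: sp3 ✓
C13: sp3 ✓
C7, C8, C11, C12, C13 → 5 sp3 carbons.

5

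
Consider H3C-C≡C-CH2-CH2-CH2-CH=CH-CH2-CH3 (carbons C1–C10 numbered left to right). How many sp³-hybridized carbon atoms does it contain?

C1: sp3 ✓
C2: sp
C3: sp
C4: sp3 ✓
C5: sp3 ✓
C6: sp3 ✓
C7: sp2
C8: sp2
C9: sp3 ✓
C10: sp3 ✓
C1, C4, C5, C6, C9, C10 → 6 sp3 carbons.

6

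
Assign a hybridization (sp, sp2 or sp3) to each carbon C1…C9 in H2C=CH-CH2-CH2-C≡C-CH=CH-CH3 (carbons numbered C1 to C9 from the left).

C1 sp2, C2 sp2, C3 sp3, C4 sp3, C5 sp, C6 sp, C7 sp2, C8 sp2, C9 sp3

C1 has 3 σ bonds, plus one π bond: steric number 3 → sp2.
C2 — 3 σ bonds, plus one π bond. Steric number 3, so sp2.
C3 has 4 σ bonds: steric number 4 → sp3.
C4 carries 4 σ bonds, giving a steric number of 4, so it is sp3.
C5: 2 σ bonds, plus two π bonds; 2 regions of electron density → sp.
C6 carries 2 σ bonds, plus two π bonds, giving a steric number of 2, so it is sp.
C7: 3 σ bonds, plus one π bond — 3 electron domains, sp2.
C8 is sp2: 3 σ bonds, plus one π bond, 3 electron-density regions.
C9 has 4 σ bonds: steric number 4 → sp3.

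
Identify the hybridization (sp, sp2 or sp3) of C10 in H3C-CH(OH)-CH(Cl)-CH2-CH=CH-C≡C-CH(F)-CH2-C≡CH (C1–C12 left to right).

sp3

C10 (4 σ bonds) has steric number 4: sp3.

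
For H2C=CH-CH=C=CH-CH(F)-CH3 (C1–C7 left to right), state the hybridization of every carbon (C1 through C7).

C1 sp2, C2 sp2, C3 sp2, C4 sp, C5 sp2, C6 sp3, C7 sp3

C1 has 3 σ bonds, plus one π bond: steric number 3 → sp2.
C2 has 3 σ bonds, plus one π bond: steric number 3 → sp2.
C3 (3 σ bonds, plus one π bond) has steric number 3: sp2.
C4 is sp: 2 σ bonds, plus two π bonds, 2 electron-density regions.
C5: 3 σ bonds, plus one π bond — 3 electron domains, sp2.
C6 (4 σ bonds) has steric number 4: sp3.
C7: 4 σ bonds; 4 regions of electron density → sp3.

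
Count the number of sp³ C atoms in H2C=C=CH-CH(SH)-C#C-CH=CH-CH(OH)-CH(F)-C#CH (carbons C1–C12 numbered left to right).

C1: sp2
C2: sp
C3: sp2
C4: sp3 ✓
C5: sp
C6: sp
C7: sp2
C8: sp2
C9: sp3 ✓
C10: sp3 ✓
C11: sp
C12: sp
C4, C9, C10 → 3 sp3 carbons.

3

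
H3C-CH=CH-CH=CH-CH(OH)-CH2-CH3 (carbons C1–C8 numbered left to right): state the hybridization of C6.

sp^3

C6 is sp3: 4 σ bonds, 4 electron-density regions.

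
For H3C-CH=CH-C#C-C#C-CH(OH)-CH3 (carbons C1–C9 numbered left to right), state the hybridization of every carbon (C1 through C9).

C1 sp3, C2 sp2, C3 sp2, C4 sp, C5 sp, C6 sp, C7 sp, C8 sp3, C9 sp3

C1 (4 σ bonds) has steric number 4: sp3.
C2: 3 σ bonds, plus one π bond; 3 regions of electron density → sp2.
C3: 3 σ bonds, plus one π bond — 3 electron domains, sp2.
C4 (2 σ bonds, plus two π bonds) has steric number 2: sp.
C5: 2 σ bonds, plus two π bonds; 2 regions of electron density → sp.
C6: 2 σ bonds, plus two π bonds — 2 electron domains, sp.
C7 has 2 σ bonds, plus two π bonds: steric number 2 → sp.
C8: 4 σ bonds; 4 regions of electron density → sp3.
C9 — 4 σ bonds. Steric number 4, so sp3.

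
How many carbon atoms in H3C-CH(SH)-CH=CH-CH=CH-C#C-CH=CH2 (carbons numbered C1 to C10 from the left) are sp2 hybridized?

6

C1: sp3
C2: sp3
C3: sp2 ✓
C4: sp2 ✓
C5: sp2 ✓
C6: sp2 ✓
C7: sp
C8: sp
C9: sp2 ✓
C10: sp2 ✓
C3, C4, C5, C6, C9, C10 → 6 sp2 carbons.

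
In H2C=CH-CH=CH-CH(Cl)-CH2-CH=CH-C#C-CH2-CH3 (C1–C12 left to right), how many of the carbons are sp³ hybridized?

C1: sp2
C2: sp2
C3: sp2
C4: sp2
C5: sp3 ✓
C6: sp3 ✓
C7: sp2
C8: sp2
C9: sp
C10: sp
C11: sp3 ✓
C12: sp3 ✓
C5, C6, C11, C12 → 4 sp3 carbons.

4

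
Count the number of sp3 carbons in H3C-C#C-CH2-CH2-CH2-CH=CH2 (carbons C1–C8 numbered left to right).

4

C1: sp3 ✓
C2: sp
C3: sp
C4: sp3 ✓
C5: sp3 ✓
C6: sp3 ✓
C7: sp2
C8: sp2
C1, C4, C5, C6 → 4 sp3 carbons.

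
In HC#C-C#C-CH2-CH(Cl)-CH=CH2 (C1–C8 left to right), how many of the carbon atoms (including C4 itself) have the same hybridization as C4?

C4 is sp (two π bonds).
C1: sp ✓
C2: sp ✓
C3: sp ✓
C4: sp ✓
C5: sp3
C6: sp3
C7: sp2
C8: sp2
4 carbons are sp.

4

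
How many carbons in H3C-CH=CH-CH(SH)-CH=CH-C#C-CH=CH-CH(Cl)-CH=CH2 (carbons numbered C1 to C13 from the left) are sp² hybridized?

C1: sp3
C2: sp2 ✓
C3: sp2 ✓
C4: sp3
C5: sp2 ✓
C6: sp2 ✓
C7: sp
C8: sp
C9: sp2 ✓
C10: sp2 ✓
C11: sp3
C12: sp2 ✓
C13: sp2 ✓
C2, C3, C5, C6, C9, C10, C12, C13 → 8 sp2 carbons.

8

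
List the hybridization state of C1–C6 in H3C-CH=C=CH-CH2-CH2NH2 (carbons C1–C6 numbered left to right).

C1 sp3, C2 sp2, C3 sp, C4 sp2, C5 sp3, C6 sp3

C1 — 4 σ bonds. Steric number 4, so sp3.
C2: 3 σ bonds, plus one π bond; 3 regions of electron density → sp2.
C3 carries 2 σ bonds, plus two π bonds, giving a steric number of 2, so it is sp.
C4: 3 σ bonds, plus one π bond — 3 electron domains, sp2.
C5: 4 σ bonds — 4 electron domains, sp3.
C6 (4 σ bonds) has steric number 4: sp3.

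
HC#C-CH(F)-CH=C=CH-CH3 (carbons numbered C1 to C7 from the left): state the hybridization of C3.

C3 — 4 σ bonds. Steric number 4, so sp3.

sp3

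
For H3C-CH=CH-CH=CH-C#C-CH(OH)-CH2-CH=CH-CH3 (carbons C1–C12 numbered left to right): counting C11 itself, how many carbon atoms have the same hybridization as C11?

6

C11 is sp2 (one π bond).
C1: sp3
C2: sp2 ✓
C3: sp2 ✓
C4: sp2 ✓
C5: sp2 ✓
C6: sp
C7: sp
C8: sp3
C9: sp3
C10: sp2 ✓
C11: sp2 ✓
C12: sp3
6 carbons are sp2.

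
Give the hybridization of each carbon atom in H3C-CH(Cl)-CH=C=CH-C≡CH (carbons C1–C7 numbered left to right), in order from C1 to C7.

C1 sp3, C2 sp3, C3 sp2, C4 sp, C5 sp2, C6 sp, C7 sp

C1 is sp3: 4 σ bonds, 4 electron-density regions.
C2 — 4 σ bonds. Steric number 4, so sp3.
C3 has 3 σ bonds, plus one π bond: steric number 3 → sp2.
C4: 2 σ bonds, plus two π bonds; 2 regions of electron density → sp.
C5 — 3 σ bonds, plus one π bond. Steric number 3, so sp2.
C6 — 2 σ bonds, plus two π bonds. Steric number 2, so sp.
C7 — 2 σ bonds, plus two π bonds. Steric number 2, so sp.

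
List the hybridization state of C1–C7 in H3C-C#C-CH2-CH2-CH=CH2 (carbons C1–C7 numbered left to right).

C1 sp3, C2 sp, C3 sp, C4 sp3, C5 sp3, C6 sp2, C7 sp2

C1 carries 4 σ bonds, giving a steric number of 4, so it is sp3.
C2 is sp: 2 σ bonds, plus two π bonds, 2 electron-density regions.
C3 carries 2 σ bonds, plus two π bonds, giving a steric number of 2, so it is sp.
C4 (4 σ bonds) has steric number 4: sp3.
C5 carries 4 σ bonds, giving a steric number of 4, so it is sp3.
C6: 3 σ bonds, plus one π bond; 3 regions of electron density → sp2.
C7 — 3 σ bonds, plus one π bond. Steric number 3, so sp2.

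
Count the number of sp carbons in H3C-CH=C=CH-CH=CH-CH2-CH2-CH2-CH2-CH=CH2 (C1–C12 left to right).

1

C1: sp3
C2: sp2
C3: sp ✓
C4: sp2
C5: sp2
C6: sp2
C7: sp3
C8: sp3
C9: sp3
C10: sp3
C11: sp2
C12: sp2
C3 → 1 sp carbon.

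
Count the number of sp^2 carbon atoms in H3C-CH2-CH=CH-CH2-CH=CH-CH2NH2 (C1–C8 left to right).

4

C1: sp3
C2: sp3
C3: sp2 ✓
C4: sp2 ✓
C5: sp3
C6: sp2 ✓
C7: sp2 ✓
C8: sp3
C3, C4, C6, C7 → 4 sp2 carbons.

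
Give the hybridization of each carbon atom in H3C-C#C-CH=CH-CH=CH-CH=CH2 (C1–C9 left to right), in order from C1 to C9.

C1 is sp3: 4 σ bonds, 4 electron-density regions.
C2 carries 2 σ bonds, plus two π bonds, giving a steric number of 2, so it is sp.
C3: 2 σ bonds, plus two π bonds; 2 regions of electron density → sp.
C4 (3 σ bonds, plus one π bond) has steric number 3: sp2.
C5: 3 σ bonds, plus one π bond; 3 regions of electron density → sp2.
C6 is sp2: 3 σ bonds, plus one π bond, 3 electron-density regions.
C7 (3 σ bonds, plus one π bond) has steric number 3: sp2.
C8 has 3 σ bonds, plus one π bond: steric number 3 → sp2.
C9 is sp2: 3 σ bonds, plus one π bond, 3 electron-density regions.

C1 sp3, C2 sp, C3 sp, C4 sp2, C5 sp2, C6 sp2, C7 sp2, C8 sp2, C9 sp2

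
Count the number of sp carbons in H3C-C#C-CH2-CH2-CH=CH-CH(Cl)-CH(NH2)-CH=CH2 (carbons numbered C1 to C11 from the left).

2

C1: sp3
C2: sp ✓
C3: sp ✓
C4: sp3
C5: sp3
C6: sp2
C7: sp2
C8: sp3
C9: sp3
C10: sp2
C11: sp2
C2, C3 → 2 sp carbons.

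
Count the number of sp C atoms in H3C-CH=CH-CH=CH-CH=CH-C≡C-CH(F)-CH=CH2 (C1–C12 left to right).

C1: sp3
C2: sp2
C3: sp2
C4: sp2
C5: sp2
C6: sp2
C7: sp2
C8: sp ✓
C9: sp ✓
C10: sp3
C11: sp2
C12: sp2
C8, C9 → 2 sp carbons.

2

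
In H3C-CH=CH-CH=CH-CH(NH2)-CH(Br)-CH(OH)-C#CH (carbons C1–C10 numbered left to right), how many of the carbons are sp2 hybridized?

4

C1: sp3
C2: sp2 ✓
C3: sp2 ✓
C4: sp2 ✓
C5: sp2 ✓
C6: sp3
C7: sp3
C8: sp3
C9: sp
C10: sp
C2, C3, C4, C5 → 4 sp2 carbons.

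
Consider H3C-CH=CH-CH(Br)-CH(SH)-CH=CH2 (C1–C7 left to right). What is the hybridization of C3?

C3 has 3 σ bonds, plus one π bond: steric number 3 → sp2.

sp2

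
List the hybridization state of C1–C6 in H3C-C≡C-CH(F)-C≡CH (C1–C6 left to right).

C1 carries 4 σ bonds, giving a steric number of 4, so it is sp3.
C2: 2 σ bonds, plus two π bonds — 2 electron domains, sp.
C3 is sp: 2 σ bonds, plus two π bonds, 2 electron-density regions.
C4 has 4 σ bonds: steric number 4 → sp3.
C5: 2 σ bonds, plus two π bonds — 2 electron domains, sp.
C6 — 2 σ bonds, plus two π bonds. Steric number 2, so sp.

C1 sp3, C2 sp, C3 sp, C4 sp3, C5 sp, C6 sp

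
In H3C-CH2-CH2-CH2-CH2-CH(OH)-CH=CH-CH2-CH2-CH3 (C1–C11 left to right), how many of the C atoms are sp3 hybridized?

C1: sp3 ✓
C2: sp3 ✓
C3: sp3 ✓
C4: sp3 ✓
C5: sp3 ✓
C6: sp3 ✓
C7: sp2
C8: sp2
C9: sp3 ✓
C10: sp3 ✓
C11: sp3 ✓
C1, C2, C3, C4, C5, C6, C9, C10, C11 → 9 sp3 carbons.

9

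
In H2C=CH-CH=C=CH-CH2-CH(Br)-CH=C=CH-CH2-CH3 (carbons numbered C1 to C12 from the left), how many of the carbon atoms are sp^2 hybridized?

6

C1: sp2 ✓
C2: sp2 ✓
C3: sp2 ✓
C4: sp
C5: sp2 ✓
C6: sp3
C7: sp3
C8: sp2 ✓
C9: sp
C10: sp2 ✓
C11: sp3
C12: sp3
C1, C2, C3, C5, C8, C10 → 6 sp2 carbons.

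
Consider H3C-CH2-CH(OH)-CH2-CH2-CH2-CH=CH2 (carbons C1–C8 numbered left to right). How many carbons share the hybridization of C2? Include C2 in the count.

6

C2 is sp3 (only σ bonds).
C1: sp3 ✓
C2: sp3 ✓
C3: sp3 ✓
C4: sp3 ✓
C5: sp3 ✓
C6: sp3 ✓
C7: sp2
C8: sp2
6 carbons are sp3.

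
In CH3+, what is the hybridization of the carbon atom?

sp^2

Three σ bonds to H, empty p orbital → sp2, trigonal planar.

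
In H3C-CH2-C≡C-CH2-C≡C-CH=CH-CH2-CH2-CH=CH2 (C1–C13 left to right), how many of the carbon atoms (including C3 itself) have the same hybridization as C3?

C3 is sp (two π bonds).
C1: sp3
C2: sp3
C3: sp ✓
C4: sp ✓
C5: sp3
C6: sp ✓
C7: sp ✓
C8: sp2
C9: sp2
C10: sp3
C11: sp3
C12: sp2
C13: sp2
4 carbons are sp.

4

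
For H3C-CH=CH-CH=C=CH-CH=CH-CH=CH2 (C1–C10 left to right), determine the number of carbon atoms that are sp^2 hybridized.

8

C1: sp3
C2: sp2 ✓
C3: sp2 ✓
C4: sp2 ✓
C5: sp
C6: sp2 ✓
C7: sp2 ✓
C8: sp2 ✓
C9: sp2 ✓
C10: sp2 ✓
C2, C3, C4, C6, C7, C8, C9, C10 → 8 sp2 carbons.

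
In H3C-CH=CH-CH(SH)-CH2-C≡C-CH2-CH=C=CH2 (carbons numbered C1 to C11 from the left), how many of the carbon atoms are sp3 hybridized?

4

C1: sp3 ✓
C2: sp2
C3: sp2
C4: sp3 ✓
C5: sp3 ✓
C6: sp
C7: sp
C8: sp3 ✓
C9: sp2
C10: sp
C11: sp2
C1, C4, C5, C8 → 4 sp3 carbons.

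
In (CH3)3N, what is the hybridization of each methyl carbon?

sp3

Each methyl carbon carries 4 σ bonds, giving a steric number of 4, so it is sp3.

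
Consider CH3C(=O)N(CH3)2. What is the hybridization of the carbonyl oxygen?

sp2

The carbonyl oxygen: 1 σ bond and 2 lone pairs, plus one π bond; 3 regions of electron density → sp2.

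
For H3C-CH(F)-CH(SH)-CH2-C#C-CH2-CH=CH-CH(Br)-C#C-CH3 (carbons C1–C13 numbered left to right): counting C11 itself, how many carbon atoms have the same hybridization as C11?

4

C11 is sp (two π bonds).
C1: sp3
C2: sp3
C3: sp3
C4: sp3
C5: sp ✓
C6: sp ✓
C7: sp3
C8: sp2
C9: sp2
C10: sp3
C11: sp ✓
C12: sp ✓
C13: sp3
4 carbons are sp.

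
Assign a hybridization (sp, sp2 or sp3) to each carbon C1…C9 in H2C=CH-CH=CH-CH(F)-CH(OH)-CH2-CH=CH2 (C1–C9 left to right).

C1 sp2, C2 sp2, C3 sp2, C4 sp2, C5 sp3, C6 sp3, C7 sp3, C8 sp2, C9 sp2

C1 carries 3 σ bonds, plus one π bond, giving a steric number of 3, so it is sp2.
C2 has 3 σ bonds, plus one π bond: steric number 3 → sp2.
C3 carries 3 σ bonds, plus one π bond, giving a steric number of 3, so it is sp2.
C4 (3 σ bonds, plus one π bond) has steric number 3: sp2.
C5 is sp3: 4 σ bonds, 4 electron-density regions.
C6 is sp3: 4 σ bonds, 4 electron-density regions.
C7 is sp3: 4 σ bonds, 4 electron-density regions.
C8 — 3 σ bonds, plus one π bond. Steric number 3, so sp2.
C9 is sp2: 3 σ bonds, plus one π bond, 3 electron-density regions.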